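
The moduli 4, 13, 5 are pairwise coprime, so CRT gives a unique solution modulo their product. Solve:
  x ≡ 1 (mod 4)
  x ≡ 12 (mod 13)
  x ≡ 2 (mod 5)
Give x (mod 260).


Moduli 4, 13, 5 are pairwise coprime; by CRT there is a unique solution modulo M = 4 · 13 · 5 = 260.
Solve pairwise, accumulating the modulus:
  Start with x ≡ 1 (mod 4).
  Combine with x ≡ 12 (mod 13): since gcd(4, 13) = 1, we get a unique residue mod 52.
    Write x = 1 + 4·t and substitute into x ≡ 12 (mod 13): 4·t ≡ 12 − 1 = 11 (mod 13).
    The inverse of 4 mod 13 is 10 (since 4·10 = 40 = 3·13 + 1), so t ≡ 10·11 = 110 ≡ 6 (mod 13).
    Then x = 1 + 4·6 = 25, valid modulo lcm(4, 13) = 52: x ≡ 25 (mod 52).
  Combine with x ≡ 2 (mod 5): since gcd(52, 5) = 1, we get a unique residue mod 260.
    Write x = 25 + 52·t and substitute into x ≡ 2 (mod 5): 52·t ≡ 2 − 25 = -23 (mod 5).
    Reduce coefficients mod 5: 2·t ≡ 2 (mod 5).
    The inverse of 2 mod 5 is 3 (since 2·3 = 6 = 1·5 + 1), so t ≡ 3·2 = 6 ≡ 1 (mod 5).
    Then x = 25 + 52·1 = 77, valid modulo lcm(52, 5) = 260: x ≡ 77 (mod 260).
Verify: 77 mod 4 = 1 ✓, 77 mod 13 = 12 ✓, 77 mod 5 = 2 ✓.

x ≡ 77 (mod 260).


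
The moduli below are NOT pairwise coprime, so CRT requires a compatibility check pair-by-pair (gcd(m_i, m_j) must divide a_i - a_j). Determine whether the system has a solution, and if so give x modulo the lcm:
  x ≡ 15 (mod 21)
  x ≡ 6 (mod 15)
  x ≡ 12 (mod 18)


Moduli 21, 15, 18 are not pairwise coprime, so CRT works modulo lcm(m_i) when all pairwise compatibility conditions hold.
Pairwise compatibility: gcd(m_i, m_j) must divide a_i - a_j for every pair.
Merge one congruence at a time:
  Start: x ≡ 15 (mod 21).
  Combine with x ≡ 6 (mod 15): gcd(21, 15) = 3; 6 - 15 = -9, which IS divisible by 3, so compatible.
    Write x = 15 + 21·t and substitute into x ≡ 6 (mod 15): 21·t ≡ 6 − 15 = -9 (mod 15).
    Divide the congruence (and modulus) by g = 3: 7·t ≡ -3 (mod 5).
    Reduce coefficients mod 5: 2·t ≡ 2 (mod 5).
    The inverse of 2 mod 5 is 3 (since 2·3 = 6 = 1·5 + 1), so t ≡ 3·2 = 6 ≡ 1 (mod 5).
    Then x = 15 + 21·1 = 36, valid modulo lcm(21, 15) = 105: x ≡ 36 (mod 105).
  Combine with x ≡ 12 (mod 18): gcd(105, 18) = 3; 12 - 36 = -24, which IS divisible by 3, so compatible.
    Write x = 36 + 105·t and substitute into x ≡ 12 (mod 18): 105·t ≡ 12 − 36 = -24 (mod 18).
    Divide the congruence (and modulus) by g = 3: 35·t ≡ -8 (mod 6).
    Reduce coefficients mod 6: 5·t ≡ 4 (mod 6).
    The inverse of 5 mod 6 is 5 (since 5·5 = 25 = 4·6 + 1), so t ≡ 5·4 = 20 ≡ 2 (mod 6).
    Then x = 36 + 105·2 = 246, valid modulo lcm(105, 18) = 630: x ≡ 246 (mod 630).
Verify: 246 mod 21 = 15, 246 mod 15 = 6, 246 mod 18 = 12.

x ≡ 246 (mod 630).


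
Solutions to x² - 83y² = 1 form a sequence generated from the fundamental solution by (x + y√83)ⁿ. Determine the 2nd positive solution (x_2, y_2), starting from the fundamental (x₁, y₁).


Step 1: Find the fundamental solution (x₁, y₁) of x² - 83y² = 1.
  Expand √83 as a continued fraction. a₀ = ⌊√83⌋ = 9; iterate m_{k+1} = d_k·a_k − m_k, d_{k+1} = (83 − m_{k+1}²)/d_k, a_{k+1} = ⌊(a₀ + m_{k+1})/d_{k+1}⌋ (starting m₀ = 0, d₀ = 1), with convergents p_k = a_k·p_{k-1} + p_{k-2}, q_k = a_k·q_{k-1} + q_{k-2} (p₋₁ = 1, q₋₁ = 0):
  k = 0: a₀ = 9; p₀/q₀ = 9/1; p₀² − 83·q₀² = 81 − 83 = -2.
  k = 1: m = 9, d = 2, a = ⌊(9 + 9)/2⌋ = 9; p/q = (9·9 + 1)/(9·1 + 0) = 82/9; p² − 83·q² = 6724 − 6723 = 1.
  The first convergent with p² − 83·q² = 1 gives the fundamental solution (x₁, y₁) = (82, 9).
Step 2: Apply the recurrence (x_{n+1}, y_{n+1}) = (x₁x_n + 83y₁y_n, x₁y_n + y₁x_n) repeatedly.
  From (x_1, y_1) = (82, 9): x_2 = 82·82 + 83·9·9 = 13447; y_2 = 82·9 + 9·82 = 1476.
Step 3: Verify x_2² - 83·y_2² = 180821809 - 180821808 = 1 (should be 1). ✓

(x_1, y_1) = (82, 9); (x_2, y_2) = (13447, 1476).


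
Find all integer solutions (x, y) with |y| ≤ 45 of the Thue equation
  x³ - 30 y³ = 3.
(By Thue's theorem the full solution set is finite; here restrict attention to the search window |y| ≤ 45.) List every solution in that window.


The equation is x³ - 30y³ = 3. For fixed y, x³ = 30·y³ + 3, so a solution requires the RHS to be a perfect cube.
Strategy: iterate y from -45 to 45, compute RHS = 30·y³ + 3, and check whether it is a (positive or negative) perfect cube.
Check small values of y:
  y = 0: RHS = 3 is not a perfect cube.
  y = 1: RHS = 33 is not a perfect cube.
  y = -1: RHS = -27 = (-3)³ ⇒ x = -3 works.
  y = 2: RHS = 243 is not a perfect cube.
  y = -2: RHS = -237 is not a perfect cube.
  y = 3: RHS = 813 is not a perfect cube.
  y = -3: RHS = -807 is not a perfect cube.
Continuing the search up to |y| = 45 finds no further solutions beyond those listed.
Collected solutions: (-3, -1).

Solutions (with |y| ≤ 45): (-3, -1).


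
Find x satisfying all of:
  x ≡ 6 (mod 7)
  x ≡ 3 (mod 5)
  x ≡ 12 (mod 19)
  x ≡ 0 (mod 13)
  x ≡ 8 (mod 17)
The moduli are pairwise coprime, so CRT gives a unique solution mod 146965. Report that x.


Product of moduli M = 7 · 5 · 19 · 13 · 17 = 146965.
Merge one congruence at a time:
  Start: x ≡ 6 (mod 7).
  Combine with x ≡ 3 (mod 5); new modulus lcm = 35.
    Write x = 6 + 7·t and substitute into x ≡ 3 (mod 5): 7·t ≡ 3 − 6 = -3 (mod 5).
    Reduce coefficients mod 5: 2·t ≡ 2 (mod 5).
    The inverse of 2 mod 5 is 3 (since 2·3 = 6 = 1·5 + 1), so t ≡ 3·2 = 6 ≡ 1 (mod 5).
    Then x = 6 + 7·1 = 13, valid modulo lcm(7, 5) = 35: x ≡ 13 (mod 35).
  Combine with x ≡ 12 (mod 19); new modulus lcm = 665.
    Write x = 13 + 35·t and substitute into x ≡ 12 (mod 19): 35·t ≡ 12 − 13 = -1 (mod 19).
    Reduce coefficients mod 19: 16·t ≡ 18 (mod 19).
    The inverse of 16 mod 19 is 6 (since 16·6 = 96 = 5·19 + 1), so t ≡ 6·18 = 108 ≡ 13 (mod 19).
    Then x = 13 + 35·13 = 468, valid modulo lcm(35, 19) = 665: x ≡ 468 (mod 665).
  Combine with x ≡ 0 (mod 13); new modulus lcm = 8645.
    Write x = 468 + 665·t and substitute into x ≡ 0 (mod 13): 665·t ≡ 0 − 468 = -468 (mod 13).
    Reduce coefficients mod 13: 2·t ≡ 0 (mod 13).
    The inverse of 2 mod 13 is 7 (since 2·7 = 14 = 1·13 + 1), so t ≡ 7·0 = 0 ≡ 0 (mod 13).
    Then x = 468 + 665·0 = 468, valid modulo lcm(665, 13) = 8645: x ≡ 468 (mod 8645).
  Combine with x ≡ 8 (mod 17); new modulus lcm = 146965.
    Write x = 468 + 8645·t and substitute into x ≡ 8 (mod 17): 8645·t ≡ 8 − 468 = -460 (mod 17).
    Reduce coefficients mod 17: 9·t ≡ 16 (mod 17).
    The inverse of 9 mod 17 is 2 (since 9·2 = 18 = 1·17 + 1), so t ≡ 2·16 = 32 ≡ 15 (mod 17).
    Then x = 468 + 8645·15 = 130143, valid modulo lcm(8645, 17) = 146965: x ≡ 130143 (mod 146965).
Verify against each original: 130143 mod 7 = 6, 130143 mod 5 = 3, 130143 mod 19 = 12, 130143 mod 13 = 0, 130143 mod 17 = 8.

x ≡ 130143 (mod 146965).


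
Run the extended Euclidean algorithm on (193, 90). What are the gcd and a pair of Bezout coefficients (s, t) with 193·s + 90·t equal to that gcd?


Euclidean algorithm on (193, 90) — divide until remainder is 0:
  193 = 2 · 90 + 13
  90 = 6 · 13 + 12
  13 = 1 · 12 + 1
  12 = 12 · 1 + 0
gcd(193, 90) = 1.
Track Bezout coefficients alongside the remainders: start with r₀ = 193 = a·1 + b·0 (s = 1, t = 0) and r₁ = 90 = a·0 + b·1 (s = 0, t = 1); each new remainder r_{k+1} = r_{k-1} − q_k·r_k inherits s_{k+1} = s_{k-1} − q_k·s_k, t_{k+1} = t_{k-1} − q_k·t_k, so r_k = a·s_k + b·t_k at every step:
  q = 2: r = 13, s = 1 − 2·0 = 1, t = 0 − 2·1 = -2  (check: 193·1 + 90·(-2) = 13)
  q = 6: r = 12, s = 0 − 6·1 = -6, t = 1 − 6·(-2) = 13  (check: 193·(-6) + 90·13 = 12)
  q = 1: r = 1, s = 1 − 1·(-6) = 7, t = -2 − 1·13 = -15  (check: 193·7 + 90·(-15) = 1)
The row with r = 1 (the gcd) gives the Bezout coefficients s = 7, t = -15.
Result: 193 · (7) + 90 · (-15) = 1.

gcd(193, 90) = 1; s = 7, t = -15 (check: 193·7 + 90·(-15) = 1).


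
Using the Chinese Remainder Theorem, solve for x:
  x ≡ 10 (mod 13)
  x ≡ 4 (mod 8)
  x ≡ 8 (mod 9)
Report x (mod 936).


Moduli 13, 8, 9 are pairwise coprime; by CRT there is a unique solution modulo M = 13 · 8 · 9 = 936.
Solve pairwise, accumulating the modulus:
  Start with x ≡ 10 (mod 13).
  Combine with x ≡ 4 (mod 8): since gcd(13, 8) = 1, we get a unique residue mod 104.
    Write x = 10 + 13·t and substitute into x ≡ 4 (mod 8): 13·t ≡ 4 − 10 = -6 (mod 8).
    Reduce coefficients mod 8: 5·t ≡ 2 (mod 8).
    The inverse of 5 mod 8 is 5 (since 5·5 = 25 = 3·8 + 1), so t ≡ 5·2 = 10 ≡ 2 (mod 8).
    Then x = 10 + 13·2 = 36, valid modulo lcm(13, 8) = 104: x ≡ 36 (mod 104).
  Combine with x ≡ 8 (mod 9): since gcd(104, 9) = 1, we get a unique residue mod 936.
    Write x = 36 + 104·t and substitute into x ≡ 8 (mod 9): 104·t ≡ 8 − 36 = -28 (mod 9).
    Reduce coefficients mod 9: 5·t ≡ 8 (mod 9).
    The inverse of 5 mod 9 is 2 (since 5·2 = 10 = 1·9 + 1), so t ≡ 2·8 = 16 ≡ 7 (mod 9).
    Then x = 36 + 104·7 = 764, valid modulo lcm(104, 9) = 936: x ≡ 764 (mod 936).
Verify: 764 mod 13 = 10 ✓, 764 mod 8 = 4 ✓, 764 mod 9 = 8 ✓.

x ≡ 764 (mod 936).


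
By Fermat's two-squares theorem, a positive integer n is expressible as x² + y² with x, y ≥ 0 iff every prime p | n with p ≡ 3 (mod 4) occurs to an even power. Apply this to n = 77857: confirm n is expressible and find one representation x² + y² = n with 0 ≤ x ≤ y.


Step 1: Factor n = 77857 = 13 · 53 · 113.
Step 2: Check the mod-4 condition on each prime factor: 13 ≡ 1 (mod 4), exponent 1; 53 ≡ 1 (mod 4), exponent 1; 113 ≡ 1 (mod 4), exponent 1.
All primes ≡ 3 (mod 4) appear to even exponent (or don't appear), so by the two-squares theorem n IS expressible as a sum of two squares.
Step 3: Build a representation. Here n = 13 · 53 · 113 is a product of primes ≡ 1 (mod 4). Each prime p ≡ 1 (mod 4) is itself a sum of two squares; find a² by testing p − a² for a perfect square:
  13: 13 − 1² = 12, 13 − 2² = 9 = 3² ⇒ 13 = 2² + 3².
  53: 53 − 1² = 52, 53 − 2² = 49 = 7² ⇒ 53 = 2² + 7².
  113: 113 − 1² = 112, 113 − 2² = 109, 113 − 3² = 104, 113 − 4² = 97, 113 − 5² = 88, 113 − 6² = 77, 113 − 7² = 64 = 8² ⇒ 113 = 7² + 8².
  Combine using the Brahmagupta–Fibonacci identity (a² + b²)(c² + d²) = (ac − bd)² + (ad + bc)² = (ac + bd)² + (ad − bc)²:
  13 · 53 = 689: from (2² + 3²)(2² + 7²), take (2·2 − 3·7, 2·7 + 3·2) = (4 − 21, 14 + 6) = (-17, 20); dropping signs (only squares matter) gives (17, 20); check 17² + 20² = 289 + 400 = 689 ✓.
  689 · 113 = 77857: from (17² + 20²)(7² + 8²), take (17·7 − 20·8, 17·8 + 20·7) = (119 − 160, 136 + 140) = (-41, 276); dropping signs (only squares matter) gives (41, 276); check 41² + 276² = 1681 + 76176 = 77857 ✓.
Step 4: Order so x ≤ y and verify: 41² + 276² = 1681 + 76176 = 77857 = n. ✓

n = 77857 = 41² + 276² (one valid representation with x ≤ y).


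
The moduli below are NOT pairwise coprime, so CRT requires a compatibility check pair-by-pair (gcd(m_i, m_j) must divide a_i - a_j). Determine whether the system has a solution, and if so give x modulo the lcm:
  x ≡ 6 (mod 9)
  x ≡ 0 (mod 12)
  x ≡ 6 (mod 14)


Moduli 9, 12, 14 are not pairwise coprime, so CRT works modulo lcm(m_i) when all pairwise compatibility conditions hold.
Pairwise compatibility: gcd(m_i, m_j) must divide a_i - a_j for every pair.
Merge one congruence at a time:
  Start: x ≡ 6 (mod 9).
  Combine with x ≡ 0 (mod 12): gcd(9, 12) = 3; 0 - 6 = -6, which IS divisible by 3, so compatible.
    Write x = 6 + 9·t and substitute into x ≡ 0 (mod 12): 9·t ≡ 0 − 6 = -6 (mod 12).
    Divide the congruence (and modulus) by g = 3: 3·t ≡ -2 (mod 4).
    Reduce coefficients mod 4: 3·t ≡ 2 (mod 4).
    The inverse of 3 mod 4 is 3 (since 3·3 = 9 = 2·4 + 1), so t ≡ 3·2 = 6 ≡ 2 (mod 4).
    Then x = 6 + 9·2 = 24, valid modulo lcm(9, 12) = 36: x ≡ 24 (mod 36).
  Combine with x ≡ 6 (mod 14): gcd(36, 14) = 2; 6 - 24 = -18, which IS divisible by 2, so compatible.
    Write x = 24 + 36·t and substitute into x ≡ 6 (mod 14): 36·t ≡ 6 − 24 = -18 (mod 14).
    Divide the congruence (and modulus) by g = 2: 18·t ≡ -9 (mod 7).
    Reduce coefficients mod 7: 4·t ≡ 5 (mod 7).
    The inverse of 4 mod 7 is 2 (since 4·2 = 8 = 1·7 + 1), so t ≡ 2·5 = 10 ≡ 3 (mod 7).
    Then x = 24 + 36·3 = 132, valid modulo lcm(36, 14) = 252: x ≡ 132 (mod 252).
Verify: 132 mod 9 = 6, 132 mod 12 = 0, 132 mod 14 = 6.

x ≡ 132 (mod 252).


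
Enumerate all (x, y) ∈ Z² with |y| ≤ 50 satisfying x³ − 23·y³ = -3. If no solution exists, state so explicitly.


The equation is x³ - 23y³ = -3. For fixed y, x³ = 23·y³ − 3, so a solution requires the RHS to be a perfect cube.
Strategy: iterate y from -50 to 50, compute RHS = 23·y³ − 3, and check whether it is a (positive or negative) perfect cube.
Check small values of y:
  y = 0: RHS = -3 is not a perfect cube.
  y = 1: RHS = 20 is not a perfect cube.
  y = -1: RHS = -26 is not a perfect cube.
  y = 2: RHS = 181 is not a perfect cube.
  y = -2: RHS = -187 is not a perfect cube.
  y = 3: RHS = 618 is not a perfect cube.
  y = -3: RHS = -624 is not a perfect cube.
Continuing the search up to |y| = 50 finds no solutions either.
No (x, y) in the scanned range satisfies the equation.

No integer solutions with |y| ≤ 50.


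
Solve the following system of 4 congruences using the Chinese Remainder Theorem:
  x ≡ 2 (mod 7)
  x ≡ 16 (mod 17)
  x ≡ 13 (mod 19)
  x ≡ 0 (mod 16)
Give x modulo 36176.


Product of moduli M = 7 · 17 · 19 · 16 = 36176.
Merge one congruence at a time:
  Start: x ≡ 2 (mod 7).
  Combine with x ≡ 16 (mod 17); new modulus lcm = 119.
    Write x = 2 + 7·t and substitute into x ≡ 16 (mod 17): 7·t ≡ 16 − 2 = 14 (mod 17).
    The inverse of 7 mod 17 is 5 (since 7·5 = 35 = 2·17 + 1), so t ≡ 5·14 = 70 ≡ 2 (mod 17).
    Then x = 2 + 7·2 = 16, valid modulo lcm(7, 17) = 119: x ≡ 16 (mod 119).
  Combine with x ≡ 13 (mod 19); new modulus lcm = 2261.
    Write x = 16 + 119·t and substitute into x ≡ 13 (mod 19): 119·t ≡ 13 − 16 = -3 (mod 19).
    Reduce coefficients mod 19: 5·t ≡ 16 (mod 19).
    The inverse of 5 mod 19 is 4 (since 5·4 = 20 = 1·19 + 1), so t ≡ 4·16 = 64 ≡ 7 (mod 19).
    Then x = 16 + 119·7 = 849, valid modulo lcm(119, 19) = 2261: x ≡ 849 (mod 2261).
  Combine with x ≡ 0 (mod 16); new modulus lcm = 36176.
    Write x = 849 + 2261·t and substitute into x ≡ 0 (mod 16): 2261·t ≡ 0 − 849 = -849 (mod 16).
    Reduce coefficients mod 16: 5·t ≡ 15 (mod 16).
    The inverse of 5 mod 16 is 13 (since 5·13 = 65 = 4·16 + 1), so t ≡ 13·15 = 195 ≡ 3 (mod 16).
    Then x = 849 + 2261·3 = 7632, valid modulo lcm(2261, 16) = 36176: x ≡ 7632 (mod 36176).
Verify against each original: 7632 mod 7 = 2, 7632 mod 17 = 16, 7632 mod 19 = 13, 7632 mod 16 = 0.

x ≡ 7632 (mod 36176).


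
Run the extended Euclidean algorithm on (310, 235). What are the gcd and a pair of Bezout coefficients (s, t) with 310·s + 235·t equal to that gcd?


Euclidean algorithm on (310, 235) — divide until remainder is 0:
  310 = 1 · 235 + 75
  235 = 3 · 75 + 10
  75 = 7 · 10 + 5
  10 = 2 · 5 + 0
gcd(310, 235) = 5.
Track Bezout coefficients alongside the remainders: start with r₀ = 310 = a·1 + b·0 (s = 1, t = 0) and r₁ = 235 = a·0 + b·1 (s = 0, t = 1); each new remainder r_{k+1} = r_{k-1} − q_k·r_k inherits s_{k+1} = s_{k-1} − q_k·s_k, t_{k+1} = t_{k-1} − q_k·t_k, so r_k = a·s_k + b·t_k at every step:
  q = 1: r = 75, s = 1 − 1·0 = 1, t = 0 − 1·1 = -1  (check: 310·1 + 235·(-1) = 75)
  q = 3: r = 10, s = 0 − 3·1 = -3, t = 1 − 3·(-1) = 4  (check: 310·(-3) + 235·4 = 10)
  q = 7: r = 5, s = 1 − 7·(-3) = 22, t = -1 − 7·4 = -29  (check: 310·22 + 235·(-29) = 5)
The row with r = 5 (the gcd) gives the Bezout coefficients s = 22, t = -29.
Result: 310 · (22) + 235 · (-29) = 5.

gcd(310, 235) = 5; s = 22, t = -29 (check: 310·22 + 235·(-29) = 5).


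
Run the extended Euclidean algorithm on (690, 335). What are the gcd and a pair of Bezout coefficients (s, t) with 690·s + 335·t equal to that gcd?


Euclidean algorithm on (690, 335) — divide until remainder is 0:
  690 = 2 · 335 + 20
  335 = 16 · 20 + 15
  20 = 1 · 15 + 5
  15 = 3 · 5 + 0
gcd(690, 335) = 5.
Track Bezout coefficients alongside the remainders: start with r₀ = 690 = a·1 + b·0 (s = 1, t = 0) and r₁ = 335 = a·0 + b·1 (s = 0, t = 1); each new remainder r_{k+1} = r_{k-1} − q_k·r_k inherits s_{k+1} = s_{k-1} − q_k·s_k, t_{k+1} = t_{k-1} − q_k·t_k, so r_k = a·s_k + b·t_k at every step:
  q = 2: r = 20, s = 1 − 2·0 = 1, t = 0 − 2·1 = -2  (check: 690·1 + 335·(-2) = 20)
  q = 16: r = 15, s = 0 − 16·1 = -16, t = 1 − 16·(-2) = 33  (check: 690·(-16) + 335·33 = 15)
  q = 1: r = 5, s = 1 − 1·(-16) = 17, t = -2 − 1·33 = -35  (check: 690·17 + 335·(-35) = 5)
The row with r = 5 (the gcd) gives the Bezout coefficients s = 17, t = -35.
Result: 690 · (17) + 335 · (-35) = 5.

gcd(690, 335) = 5; s = 17, t = -35 (check: 690·17 + 335·(-35) = 5).


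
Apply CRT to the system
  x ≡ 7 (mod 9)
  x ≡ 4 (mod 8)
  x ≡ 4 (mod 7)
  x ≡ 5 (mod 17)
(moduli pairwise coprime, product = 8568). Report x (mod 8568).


Product of moduli M = 9 · 8 · 7 · 17 = 8568.
Merge one congruence at a time:
  Start: x ≡ 7 (mod 9).
  Combine with x ≡ 4 (mod 8); new modulus lcm = 72.
    Write x = 7 + 9·t and substitute into x ≡ 4 (mod 8): 9·t ≡ 4 − 7 = -3 (mod 8).
    Reduce coefficients mod 8: 1·t ≡ 5 (mod 8).
    So t ≡ 5 (mod 8).
    Then x = 7 + 9·5 = 52, valid modulo lcm(9, 8) = 72: x ≡ 52 (mod 72).
  Combine with x ≡ 4 (mod 7); new modulus lcm = 504.
    Write x = 52 + 72·t and substitute into x ≡ 4 (mod 7): 72·t ≡ 4 − 52 = -48 (mod 7).
    Reduce coefficients mod 7: 2·t ≡ 1 (mod 7).
    The inverse of 2 mod 7 is 4 (since 2·4 = 8 = 1·7 + 1), so t ≡ 4·1 = 4 ≡ 4 (mod 7).
    Then x = 52 + 72·4 = 340, valid modulo lcm(72, 7) = 504: x ≡ 340 (mod 504).
  Combine with x ≡ 5 (mod 17); new modulus lcm = 8568.
    Write x = 340 + 504·t and substitute into x ≡ 5 (mod 17): 504·t ≡ 5 − 340 = -335 (mod 17).
    Reduce coefficients mod 17: 11·t ≡ 5 (mod 17).
    The inverse of 11 mod 17 is 14 (since 11·14 = 154 = 9·17 + 1), so t ≡ 14·5 = 70 ≡ 2 (mod 17).
    Then x = 340 + 504·2 = 1348, valid modulo lcm(504, 17) = 8568: x ≡ 1348 (mod 8568).
Verify against each original: 1348 mod 9 = 7, 1348 mod 8 = 4, 1348 mod 7 = 4, 1348 mod 17 = 5.

x ≡ 1348 (mod 8568).


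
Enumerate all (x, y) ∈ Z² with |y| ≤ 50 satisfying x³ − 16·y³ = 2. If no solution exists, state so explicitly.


The equation is x³ - 16y³ = 2. For fixed y, x³ = 16·y³ + 2, so a solution requires the RHS to be a perfect cube.
Strategy: iterate y from -50 to 50, compute RHS = 16·y³ + 2, and check whether it is a (positive or negative) perfect cube.
Check small values of y:
  y = 0: RHS = 2 is not a perfect cube.
  y = 1: RHS = 18 is not a perfect cube.
  y = -1: RHS = -14 is not a perfect cube.
  y = 2: RHS = 130 is not a perfect cube.
  y = -2: RHS = -126 is not a perfect cube.
  y = 3: RHS = 434 is not a perfect cube.
  y = -3: RHS = -430 is not a perfect cube.
Continuing the search up to |y| = 50 finds no solutions either.
No (x, y) in the scanned range satisfies the equation.

No integer solutions with |y| ≤ 50.


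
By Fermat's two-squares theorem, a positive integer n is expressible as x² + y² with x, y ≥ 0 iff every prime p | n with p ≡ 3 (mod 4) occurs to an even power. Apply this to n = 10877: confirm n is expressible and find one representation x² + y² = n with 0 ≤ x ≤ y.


Step 1: Factor n = 10877 = 73 · 149.
Step 2: Check the mod-4 condition on each prime factor: 73 ≡ 1 (mod 4), exponent 1; 149 ≡ 1 (mod 4), exponent 1.
All primes ≡ 3 (mod 4) appear to even exponent (or don't appear), so by the two-squares theorem n IS expressible as a sum of two squares.
Step 3: Build a representation. Here n = 73 · 149 is a product of primes ≡ 1 (mod 4). Each prime p ≡ 1 (mod 4) is itself a sum of two squares; find a² by testing p − a² for a perfect square:
  73: 73 − 1² = 72, 73 − 2² = 69, 73 − 3² = 64 = 8² ⇒ 73 = 3² + 8².
  149: 149 − 1² = 148, 149 − 2² = 145, 149 − 3² = 140, 149 − 4² = 133, 149 − 5² = 124, 149 − 6² = 113, 149 − 7² = 100 = 10² ⇒ 149 = 7² + 10².
  Combine using the Brahmagupta–Fibonacci identity (a² + b²)(c² + d²) = (ac − bd)² + (ad + bc)² = (ac + bd)² + (ad − bc)²:
  73 · 149 = 10877: from (3² + 8²)(7² + 10²), take (3·7 − 8·10, 3·10 + 8·7) = (21 − 80, 30 + 56) = (-59, 86); dropping signs (only squares matter) gives (59, 86); check 59² + 86² = 3481 + 7396 = 10877 ✓.
Step 4: Order so x ≤ y and verify: 59² + 86² = 3481 + 7396 = 10877 = n. ✓

n = 10877 = 59² + 86² (one valid representation with x ≤ y).


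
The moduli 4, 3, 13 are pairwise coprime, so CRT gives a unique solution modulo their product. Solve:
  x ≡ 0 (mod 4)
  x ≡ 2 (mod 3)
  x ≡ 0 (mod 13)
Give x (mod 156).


Moduli 4, 3, 13 are pairwise coprime; by CRT there is a unique solution modulo M = 4 · 3 · 13 = 156.
Solve pairwise, accumulating the modulus:
  Start with x ≡ 0 (mod 4).
  Combine with x ≡ 2 (mod 3): since gcd(4, 3) = 1, we get a unique residue mod 12.
    Write x = 0 + 4·t and substitute into x ≡ 2 (mod 3): 4·t ≡ 2 − 0 = 2 (mod 3).
    Reduce coefficients mod 3: 1·t ≡ 2 (mod 3).
    So t ≡ 2 (mod 3).
    Then x = 0 + 4·2 = 8, valid modulo lcm(4, 3) = 12: x ≡ 8 (mod 12).
  Combine with x ≡ 0 (mod 13): since gcd(12, 13) = 1, we get a unique residue mod 156.
    Write x = 8 + 12·t and substitute into x ≡ 0 (mod 13): 12·t ≡ 0 − 8 = -8 (mod 13).
    Reduce coefficients mod 13: 12·t ≡ 5 (mod 13).
    The inverse of 12 mod 13 is 12 (since 12·12 = 144 = 11·13 + 1), so t ≡ 12·5 = 60 ≡ 8 (mod 13).
    Then x = 8 + 12·8 = 104, valid modulo lcm(12, 13) = 156: x ≡ 104 (mod 156).
Verify: 104 mod 4 = 0 ✓, 104 mod 3 = 2 ✓, 104 mod 13 = 0 ✓.

x ≡ 104 (mod 156).


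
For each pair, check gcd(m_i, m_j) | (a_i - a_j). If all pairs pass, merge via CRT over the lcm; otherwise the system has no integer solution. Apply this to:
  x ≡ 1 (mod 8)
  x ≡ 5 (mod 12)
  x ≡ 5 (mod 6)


Moduli 8, 12, 6 are not pairwise coprime, so CRT works modulo lcm(m_i) when all pairwise compatibility conditions hold.
Pairwise compatibility: gcd(m_i, m_j) must divide a_i - a_j for every pair.
Merge one congruence at a time:
  Start: x ≡ 1 (mod 8).
  Combine with x ≡ 5 (mod 12): gcd(8, 12) = 4; 5 - 1 = 4, which IS divisible by 4, so compatible.
    Write x = 1 + 8·t and substitute into x ≡ 5 (mod 12): 8·t ≡ 5 − 1 = 4 (mod 12).
    Divide the congruence (and modulus) by g = 4: 2·t ≡ 1 (mod 3).
    The inverse of 2 mod 3 is 2 (since 2·2 = 4 = 1·3 + 1), so t ≡ 2·1 = 2 ≡ 2 (mod 3).
    Then x = 1 + 8·2 = 17, valid modulo lcm(8, 12) = 24: x ≡ 17 (mod 24).
  Combine with x ≡ 5 (mod 6): gcd(24, 6) = 6; 5 - 17 = -12, which IS divisible by 6, so compatible.
    Write x = 17 + 24·t and substitute into x ≡ 5 (mod 6): 24·t ≡ 5 − 17 = -12 (mod 6).
    Divide the congruence (and modulus) by g = 6: 4·t ≡ -2 (mod 1).
    Modulo 1 every t works; take t = 0.
    Then x = 17 + 24·0 = 17, valid modulo lcm(24, 6) = 24: x ≡ 17 (mod 24).
Verify: 17 mod 8 = 1, 17 mod 12 = 5, 17 mod 6 = 5.

x ≡ 17 (mod 24).


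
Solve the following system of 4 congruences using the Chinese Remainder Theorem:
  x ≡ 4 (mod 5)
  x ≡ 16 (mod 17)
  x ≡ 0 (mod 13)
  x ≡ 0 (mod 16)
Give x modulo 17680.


Product of moduli M = 5 · 17 · 13 · 16 = 17680.
Merge one congruence at a time:
  Start: x ≡ 4 (mod 5).
  Combine with x ≡ 16 (mod 17); new modulus lcm = 85.
    Write x = 4 + 5·t and substitute into x ≡ 16 (mod 17): 5·t ≡ 16 − 4 = 12 (mod 17).
    The inverse of 5 mod 17 is 7 (since 5·7 = 35 = 2·17 + 1), so t ≡ 7·12 = 84 ≡ 16 (mod 17).
    Then x = 4 + 5·16 = 84, valid modulo lcm(5, 17) = 85: x ≡ 84 (mod 85).
  Combine with x ≡ 0 (mod 13); new modulus lcm = 1105.
    Write x = 84 + 85·t and substitute into x ≡ 0 (mod 13): 85·t ≡ 0 − 84 = -84 (mod 13).
    Reduce coefficients mod 13: 7·t ≡ 7 (mod 13).
    The inverse of 7 mod 13 is 2 (since 7·2 = 14 = 1·13 + 1), so t ≡ 2·7 = 14 ≡ 1 (mod 13).
    Then x = 84 + 85·1 = 169, valid modulo lcm(85, 13) = 1105: x ≡ 169 (mod 1105).
  Combine with x ≡ 0 (mod 16); new modulus lcm = 17680.
    Write x = 169 + 1105·t and substitute into x ≡ 0 (mod 16): 1105·t ≡ 0 − 169 = -169 (mod 16).
    Reduce coefficients mod 16: 1·t ≡ 7 (mod 16).
    So t ≡ 7 (mod 16).
    Then x = 169 + 1105·7 = 7904, valid modulo lcm(1105, 16) = 17680: x ≡ 7904 (mod 17680).
Verify against each original: 7904 mod 5 = 4, 7904 mod 17 = 16, 7904 mod 13 = 0, 7904 mod 16 = 0.

x ≡ 7904 (mod 17680).


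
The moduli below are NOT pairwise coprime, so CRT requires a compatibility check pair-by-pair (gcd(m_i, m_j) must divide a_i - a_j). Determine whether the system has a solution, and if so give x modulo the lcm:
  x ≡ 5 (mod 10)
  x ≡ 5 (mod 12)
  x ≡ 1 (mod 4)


Moduli 10, 12, 4 are not pairwise coprime, so CRT works modulo lcm(m_i) when all pairwise compatibility conditions hold.
Pairwise compatibility: gcd(m_i, m_j) must divide a_i - a_j for every pair.
Merge one congruence at a time:
  Start: x ≡ 5 (mod 10).
  Combine with x ≡ 5 (mod 12): gcd(10, 12) = 2; 5 - 5 = 0, which IS divisible by 2, so compatible.
    Write x = 5 + 10·t and substitute into x ≡ 5 (mod 12): 10·t ≡ 5 − 5 = 0 (mod 12).
    Divide the congruence (and modulus) by g = 2: 5·t ≡ 0 (mod 6).
    The inverse of 5 mod 6 is 5 (since 5·5 = 25 = 4·6 + 1), so t ≡ 5·0 = 0 ≡ 0 (mod 6).
    Then x = 5 + 10·0 = 5, valid modulo lcm(10, 12) = 60: x ≡ 5 (mod 60).
  Combine with x ≡ 1 (mod 4): gcd(60, 4) = 4; 1 - 5 = -4, which IS divisible by 4, so compatible.
    Write x = 5 + 60·t and substitute into x ≡ 1 (mod 4): 60·t ≡ 1 − 5 = -4 (mod 4).
    Divide the congruence (and modulus) by g = 4: 15·t ≡ -1 (mod 1).
    Modulo 1 every t works; take t = 0.
    Then x = 5 + 60·0 = 5, valid modulo lcm(60, 4) = 60: x ≡ 5 (mod 60).
Verify: 5 mod 10 = 5, 5 mod 12 = 5, 5 mod 4 = 1.

x ≡ 5 (mod 60).


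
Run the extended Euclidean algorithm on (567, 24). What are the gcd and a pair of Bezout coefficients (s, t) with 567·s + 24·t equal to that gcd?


Euclidean algorithm on (567, 24) — divide until remainder is 0:
  567 = 23 · 24 + 15
  24 = 1 · 15 + 9
  15 = 1 · 9 + 6
  9 = 1 · 6 + 3
  6 = 2 · 3 + 0
gcd(567, 24) = 3.
Track Bezout coefficients alongside the remainders: start with r₀ = 567 = a·1 + b·0 (s = 1, t = 0) and r₁ = 24 = a·0 + b·1 (s = 0, t = 1); each new remainder r_{k+1} = r_{k-1} − q_k·r_k inherits s_{k+1} = s_{k-1} − q_k·s_k, t_{k+1} = t_{k-1} − q_k·t_k, so r_k = a·s_k + b·t_k at every step:
  q = 23: r = 15, s = 1 − 23·0 = 1, t = 0 − 23·1 = -23  (check: 567·1 + 24·(-23) = 15)
  q = 1: r = 9, s = 0 − 1·1 = -1, t = 1 − 1·(-23) = 24  (check: 567·(-1) + 24·24 = 9)
  q = 1: r = 6, s = 1 − 1·(-1) = 2, t = -23 − 1·24 = -47  (check: 567·2 + 24·(-47) = 6)
  q = 1: r = 3, s = -1 − 1·2 = -3, t = 24 − 1·(-47) = 71  (check: 567·(-3) + 24·71 = 3)
The row with r = 3 (the gcd) gives the Bezout coefficients s = -3, t = 71.
Result: 567 · (-3) + 24 · (71) = 3.

gcd(567, 24) = 3; s = -3, t = 71 (check: 567·(-3) + 24·71 = 3).


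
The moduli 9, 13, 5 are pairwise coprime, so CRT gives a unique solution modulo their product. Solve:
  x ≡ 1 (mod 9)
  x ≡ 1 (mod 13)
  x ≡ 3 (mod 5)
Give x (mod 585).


Moduli 9, 13, 5 are pairwise coprime; by CRT there is a unique solution modulo M = 9 · 13 · 5 = 585.
Solve pairwise, accumulating the modulus:
  Start with x ≡ 1 (mod 9).
  Combine with x ≡ 1 (mod 13): since gcd(9, 13) = 1, we get a unique residue mod 117.
    Write x = 1 + 9·t and substitute into x ≡ 1 (mod 13): 9·t ≡ 1 − 1 = 0 (mod 13).
    The inverse of 9 mod 13 is 3 (since 9·3 = 27 = 2·13 + 1), so t ≡ 3·0 = 0 ≡ 0 (mod 13).
    Then x = 1 + 9·0 = 1, valid modulo lcm(9, 13) = 117: x ≡ 1 (mod 117).
  Combine with x ≡ 3 (mod 5): since gcd(117, 5) = 1, we get a unique residue mod 585.
    Write x = 1 + 117·t and substitute into x ≡ 3 (mod 5): 117·t ≡ 3 − 1 = 2 (mod 5).
    Reduce coefficients mod 5: 2·t ≡ 2 (mod 5).
    The inverse of 2 mod 5 is 3 (since 2·3 = 6 = 1·5 + 1), so t ≡ 3·2 = 6 ≡ 1 (mod 5).
    Then x = 1 + 117·1 = 118, valid modulo lcm(117, 5) = 585: x ≡ 118 (mod 585).
Verify: 118 mod 9 = 1 ✓, 118 mod 13 = 1 ✓, 118 mod 5 = 3 ✓.

x ≡ 118 (mod 585).


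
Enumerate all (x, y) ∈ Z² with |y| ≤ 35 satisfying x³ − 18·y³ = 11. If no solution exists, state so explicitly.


The equation is x³ - 18y³ = 11. For fixed y, x³ = 18·y³ + 11, so a solution requires the RHS to be a perfect cube.
Strategy: iterate y from -35 to 35, compute RHS = 18·y³ + 11, and check whether it is a (positive or negative) perfect cube.
Check small values of y:
  y = 0: RHS = 11 is not a perfect cube.
  y = 1: RHS = 29 is not a perfect cube.
  y = -1: RHS = -7 is not a perfect cube.
  y = 2: RHS = 155 is not a perfect cube.
  y = -2: RHS = -133 is not a perfect cube.
  y = 3: RHS = 497 is not a perfect cube.
  y = -3: RHS = -475 is not a perfect cube.
Continuing the search up to |y| = 35 finds no solutions either.
No (x, y) in the scanned range satisfies the equation.

No integer solutions with |y| ≤ 35.


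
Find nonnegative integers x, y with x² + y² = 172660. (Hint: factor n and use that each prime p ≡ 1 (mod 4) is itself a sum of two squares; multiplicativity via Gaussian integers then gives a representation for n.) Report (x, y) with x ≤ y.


Step 1: Factor n = 172660 = 2^2 · 5 · 89 · 97.
Step 2: Check the mod-4 condition on each prime factor: 2 = 2 (special); 5 ≡ 1 (mod 4), exponent 1; 89 ≡ 1 (mod 4), exponent 1; 97 ≡ 1 (mod 4), exponent 1.
All primes ≡ 3 (mod 4) appear to even exponent (or don't appear), so by the two-squares theorem n IS expressible as a sum of two squares.
Step 3: Build a representation. Group n = k² · m with k = 2 and m = 5 · 89 · 97 = 43165 (a product of primes ≡ 1 (mod 4)); a representation of m scales to one of n via (k·x)² + (k·y)² = k²(x² + y²). Each prime p ≡ 1 (mod 4) is itself a sum of two squares; find a² by testing p − a² for a perfect square:
  5: 5 − 1² = 4 = 2² ⇒ 5 = 1² + 2².
  89: 89 − 1² = 88, 89 − 2² = 85, 89 − 3² = 80, 89 − 4² = 73, 89 − 5² = 64 = 8² ⇒ 89 = 5² + 8².
  97: 97 − 1² = 96, 97 − 2² = 93, 97 − 3² = 88, 97 − 4² = 81 = 9² ⇒ 97 = 4² + 9².
  Combine using the Brahmagupta–Fibonacci identity (a² + b²)(c² + d²) = (ac − bd)² + (ad + bc)² = (ac + bd)² + (ad − bc)²:
  5 · 89 = 445: from (1² + 2²)(5² + 8²), take (1·5 − 2·8, 1·8 + 2·5) = (5 − 16, 8 + 10) = (-11, 18); dropping signs (only squares matter) gives (11, 18); check 11² + 18² = 121 + 324 = 445 ✓.
  445 · 97 = 43165: from (11² + 18²)(4² + 9²), take (11·4 − 18·9, 11·9 + 18·4) = (44 − 162, 99 + 72) = (-118, 171); dropping signs (only squares matter) gives (118, 171); check 118² + 171² = 13924 + 29241 = 43165 ✓.
  Scale by k = 2: (2·118, 2·171) = (236, 342).
Step 4: Order so x ≤ y and verify: 236² + 342² = 55696 + 116964 = 172660 = n. ✓

n = 172660 = 236² + 342² (one valid representation with x ≤ y).


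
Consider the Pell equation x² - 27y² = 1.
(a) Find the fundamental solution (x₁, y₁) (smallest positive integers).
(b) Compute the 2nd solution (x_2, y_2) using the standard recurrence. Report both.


Step 1: Find the fundamental solution (x₁, y₁) of x² - 27y² = 1.
  Expand √27 as a continued fraction. a₀ = ⌊√27⌋ = 5; iterate m_{k+1} = d_k·a_k − m_k, d_{k+1} = (27 − m_{k+1}²)/d_k, a_{k+1} = ⌊(a₀ + m_{k+1})/d_{k+1}⌋ (starting m₀ = 0, d₀ = 1), with convergents p_k = a_k·p_{k-1} + p_{k-2}, q_k = a_k·q_{k-1} + q_{k-2} (p₋₁ = 1, q₋₁ = 0):
  k = 0: a₀ = 5; p₀/q₀ = 5/1; p₀² − 27·q₀² = 25 − 27 = -2.
  k = 1: m = 5, d = 2, a = ⌊(5 + 5)/2⌋ = 5; p/q = (5·5 + 1)/(5·1 + 0) = 26/5; p² − 27·q² = 676 − 675 = 1.
  The first convergent with p² − 27·q² = 1 gives the fundamental solution (x₁, y₁) = (26, 5).
Step 2: Apply the recurrence (x_{n+1}, y_{n+1}) = (x₁x_n + 27y₁y_n, x₁y_n + y₁x_n) repeatedly.
  From (x_1, y_1) = (26, 5): x_2 = 26·26 + 27·5·5 = 1351; y_2 = 26·5 + 5·26 = 260.
Step 3: Verify x_2² - 27·y_2² = 1825201 - 1825200 = 1 (should be 1). ✓

(x_1, y_1) = (26, 5); (x_2, y_2) = (1351, 260).


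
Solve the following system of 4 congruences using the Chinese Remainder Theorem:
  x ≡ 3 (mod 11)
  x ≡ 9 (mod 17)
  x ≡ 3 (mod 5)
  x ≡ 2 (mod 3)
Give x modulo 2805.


Product of moduli M = 11 · 17 · 5 · 3 = 2805.
Merge one congruence at a time:
  Start: x ≡ 3 (mod 11).
  Combine with x ≡ 9 (mod 17); new modulus lcm = 187.
    Write x = 3 + 11·t and substitute into x ≡ 9 (mod 17): 11·t ≡ 9 − 3 = 6 (mod 17).
    The inverse of 11 mod 17 is 14 (since 11·14 = 154 = 9·17 + 1), so t ≡ 14·6 = 84 ≡ 16 (mod 17).
    Then x = 3 + 11·16 = 179, valid modulo lcm(11, 17) = 187: x ≡ 179 (mod 187).
  Combine with x ≡ 3 (mod 5); new modulus lcm = 935.
    Write x = 179 + 187·t and substitute into x ≡ 3 (mod 5): 187·t ≡ 3 − 179 = -176 (mod 5).
    Reduce coefficients mod 5: 2·t ≡ 4 (mod 5).
    The inverse of 2 mod 5 is 3 (since 2·3 = 6 = 1·5 + 1), so t ≡ 3·4 = 12 ≡ 2 (mod 5).
    Then x = 179 + 187·2 = 553, valid modulo lcm(187, 5) = 935: x ≡ 553 (mod 935).
  Combine with x ≡ 2 (mod 3); new modulus lcm = 2805.
    Write x = 553 + 935·t and substitute into x ≡ 2 (mod 3): 935·t ≡ 2 − 553 = -551 (mod 3).
    Reduce coefficients mod 3: 2·t ≡ 1 (mod 3).
    The inverse of 2 mod 3 is 2 (since 2·2 = 4 = 1·3 + 1), so t ≡ 2·1 = 2 ≡ 2 (mod 3).
    Then x = 553 + 935·2 = 2423, valid modulo lcm(935, 3) = 2805: x ≡ 2423 (mod 2805).
Verify against each original: 2423 mod 11 = 3, 2423 mod 17 = 9, 2423 mod 5 = 3, 2423 mod 3 = 2.

x ≡ 2423 (mod 2805).


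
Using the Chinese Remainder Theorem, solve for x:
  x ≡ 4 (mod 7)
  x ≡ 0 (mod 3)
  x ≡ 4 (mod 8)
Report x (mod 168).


Moduli 7, 3, 8 are pairwise coprime; by CRT there is a unique solution modulo M = 7 · 3 · 8 = 168.
Solve pairwise, accumulating the modulus:
  Start with x ≡ 4 (mod 7).
  Combine with x ≡ 0 (mod 3): since gcd(7, 3) = 1, we get a unique residue mod 21.
    Write x = 4 + 7·t and substitute into x ≡ 0 (mod 3): 7·t ≡ 0 − 4 = -4 (mod 3).
    Reduce coefficients mod 3: 1·t ≡ 2 (mod 3).
    So t ≡ 2 (mod 3).
    Then x = 4 + 7·2 = 18, valid modulo lcm(7, 3) = 21: x ≡ 18 (mod 21).
  Combine with x ≡ 4 (mod 8): since gcd(21, 8) = 1, we get a unique residue mod 168.
    Write x = 18 + 21·t and substitute into x ≡ 4 (mod 8): 21·t ≡ 4 − 18 = -14 (mod 8).
    Reduce coefficients mod 8: 5·t ≡ 2 (mod 8).
    The inverse of 5 mod 8 is 5 (since 5·5 = 25 = 3·8 + 1), so t ≡ 5·2 = 10 ≡ 2 (mod 8).
    Then x = 18 + 21·2 = 60, valid modulo lcm(21, 8) = 168: x ≡ 60 (mod 168).
Verify: 60 mod 7 = 4 ✓, 60 mod 3 = 0 ✓, 60 mod 8 = 4 ✓.

x ≡ 60 (mod 168).


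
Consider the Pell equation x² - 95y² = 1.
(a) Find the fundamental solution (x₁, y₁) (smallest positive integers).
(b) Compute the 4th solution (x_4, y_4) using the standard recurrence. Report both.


Step 1: Find the fundamental solution (x₁, y₁) of x² - 95y² = 1.
  Expand √95 as a continued fraction. a₀ = ⌊√95⌋ = 9; iterate m_{k+1} = d_k·a_k − m_k, d_{k+1} = (95 − m_{k+1}²)/d_k, a_{k+1} = ⌊(a₀ + m_{k+1})/d_{k+1}⌋ (starting m₀ = 0, d₀ = 1), with convergents p_k = a_k·p_{k-1} + p_{k-2}, q_k = a_k·q_{k-1} + q_{k-2} (p₋₁ = 1, q₋₁ = 0):
  k = 0: a₀ = 9; p₀/q₀ = 9/1; p₀² − 95·q₀² = 81 − 95 = -14.
  k = 1: m = 9, d = 14, a = ⌊(9 + 9)/14⌋ = 1; p/q = (1·9 + 1)/(1·1 + 0) = 10/1; p² − 95·q² = 100 − 95 = 5.
  k = 2: m = 5, d = 5, a = ⌊(9 + 5)/5⌋ = 2; p/q = (2·10 + 9)/(2·1 + 1) = 29/3; p² − 95·q² = 841 − 855 = -14.
  k = 3: m = 5, d = 14, a = ⌊(9 + 5)/14⌋ = 1; p/q = (1·29 + 10)/(1·3 + 1) = 39/4; p² − 95·q² = 1521 − 1520 = 1.
  The first convergent with p² − 95·q² = 1 gives the fundamental solution (x₁, y₁) = (39, 4).
Step 2: Apply the recurrence (x_{n+1}, y_{n+1}) = (x₁x_n + 95y₁y_n, x₁y_n + y₁x_n) repeatedly.
  From (x_1, y_1) = (39, 4): x_2 = 39·39 + 95·4·4 = 3041; y_2 = 39·4 + 4·39 = 312.
  From (x_2, y_2) = (3041, 312): x_3 = 39·3041 + 95·4·312 = 237159; y_3 = 39·312 + 4·3041 = 24332.
  From (x_3, y_3) = (237159, 24332): x_4 = 39·237159 + 95·4·24332 = 18495361; y_4 = 39·24332 + 4·237159 = 1897584.
Step 3: Verify x_4² - 95·y_4² = 342078378520321 - 342078378520320 = 1 (should be 1). ✓

(x_1, y_1) = (39, 4); (x_4, y_4) = (18495361, 1897584).


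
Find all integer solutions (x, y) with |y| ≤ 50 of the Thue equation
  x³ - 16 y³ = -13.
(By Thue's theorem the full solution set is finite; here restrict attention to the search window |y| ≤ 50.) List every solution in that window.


The equation is x³ - 16y³ = -13. For fixed y, x³ = 16·y³ − 13, so a solution requires the RHS to be a perfect cube.
Strategy: iterate y from -50 to 50, compute RHS = 16·y³ − 13, and check whether it is a (positive or negative) perfect cube.
Check small values of y:
  y = 0: RHS = -13 is not a perfect cube.
  y = 1: RHS = 3 is not a perfect cube.
  y = -1: RHS = -29 is not a perfect cube.
  y = 2: RHS = 115 is not a perfect cube.
  y = -2: RHS = -141 is not a perfect cube.
  y = 3: RHS = 419 is not a perfect cube.
  y = -3: RHS = -445 is not a perfect cube.
Continuing the search up to |y| = 50 finds no solutions either.
No (x, y) in the scanned range satisfies the equation.

No integer solutions with |y| ≤ 50.


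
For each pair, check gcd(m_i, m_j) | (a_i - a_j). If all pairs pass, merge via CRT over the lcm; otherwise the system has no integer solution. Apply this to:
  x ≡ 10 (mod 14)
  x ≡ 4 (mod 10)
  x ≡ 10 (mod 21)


Moduli 14, 10, 21 are not pairwise coprime, so CRT works modulo lcm(m_i) when all pairwise compatibility conditions hold.
Pairwise compatibility: gcd(m_i, m_j) must divide a_i - a_j for every pair.
Merge one congruence at a time:
  Start: x ≡ 10 (mod 14).
  Combine with x ≡ 4 (mod 10): gcd(14, 10) = 2; 4 - 10 = -6, which IS divisible by 2, so compatible.
    Write x = 10 + 14·t and substitute into x ≡ 4 (mod 10): 14·t ≡ 4 − 10 = -6 (mod 10).
    Divide the congruence (and modulus) by g = 2: 7·t ≡ -3 (mod 5).
    Reduce coefficients mod 5: 2·t ≡ 2 (mod 5).
    The inverse of 2 mod 5 is 3 (since 2·3 = 6 = 1·5 + 1), so t ≡ 3·2 = 6 ≡ 1 (mod 5).
    Then x = 10 + 14·1 = 24, valid modulo lcm(14, 10) = 70: x ≡ 24 (mod 70).
  Combine with x ≡ 10 (mod 21): gcd(70, 21) = 7; 10 - 24 = -14, which IS divisible by 7, so compatible.
    Write x = 24 + 70·t and substitute into x ≡ 10 (mod 21): 70·t ≡ 10 − 24 = -14 (mod 21).
    Divide the congruence (and modulus) by g = 7: 10·t ≡ -2 (mod 3).
    Reduce coefficients mod 3: 1·t ≡ 1 (mod 3).
    So t ≡ 1 (mod 3).
    Then x = 24 + 70·1 = 94, valid modulo lcm(70, 21) = 210: x ≡ 94 (mod 210).
Verify: 94 mod 14 = 10, 94 mod 10 = 4, 94 mod 21 = 10.

x ≡ 94 (mod 210).


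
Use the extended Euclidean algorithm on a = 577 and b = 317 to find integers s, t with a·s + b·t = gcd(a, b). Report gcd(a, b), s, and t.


Euclidean algorithm on (577, 317) — divide until remainder is 0:
  577 = 1 · 317 + 260
  317 = 1 · 260 + 57
  260 = 4 · 57 + 32
  57 = 1 · 32 + 25
  32 = 1 · 25 + 7
  25 = 3 · 7 + 4
  7 = 1 · 4 + 3
  4 = 1 · 3 + 1
  3 = 3 · 1 + 0
gcd(577, 317) = 1.
Track Bezout coefficients alongside the remainders: start with r₀ = 577 = a·1 + b·0 (s = 1, t = 0) and r₁ = 317 = a·0 + b·1 (s = 0, t = 1); each new remainder r_{k+1} = r_{k-1} − q_k·r_k inherits s_{k+1} = s_{k-1} − q_k·s_k, t_{k+1} = t_{k-1} − q_k·t_k, so r_k = a·s_k + b·t_k at every step:
  q = 1: r = 260, s = 1 − 1·0 = 1, t = 0 − 1·1 = -1  (check: 577·1 + 317·(-1) = 260)
  q = 1: r = 57, s = 0 − 1·1 = -1, t = 1 − 1·(-1) = 2  (check: 577·(-1) + 317·2 = 57)
  q = 4: r = 32, s = 1 − 4·(-1) = 5, t = -1 − 4·2 = -9  (check: 577·5 + 317·(-9) = 32)
  q = 1: r = 25, s = -1 − 1·5 = -6, t = 2 − 1·(-9) = 11  (check: 577·(-6) + 317·11 = 25)
  q = 1: r = 7, s = 5 − 1·(-6) = 11, t = -9 − 1·11 = -20  (check: 577·11 + 317·(-20) = 7)
  q = 3: r = 4, s = -6 − 3·11 = -39, t = 11 − 3·(-20) = 71  (check: 577·(-39) + 317·71 = 4)
  q = 1: r = 3, s = 11 − 1·(-39) = 50, t = -20 − 1·71 = -91  (check: 577·50 + 317·(-91) = 3)
  q = 1: r = 1, s = -39 − 1·50 = -89, t = 71 − 1·(-91) = 162  (check: 577·(-89) + 317·162 = 1)
The row with r = 1 (the gcd) gives the Bezout coefficients s = -89, t = 162.
Result: 577 · (-89) + 317 · (162) = 1.

gcd(577, 317) = 1; s = -89, t = 162 (check: 577·(-89) + 317·162 = 1).
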